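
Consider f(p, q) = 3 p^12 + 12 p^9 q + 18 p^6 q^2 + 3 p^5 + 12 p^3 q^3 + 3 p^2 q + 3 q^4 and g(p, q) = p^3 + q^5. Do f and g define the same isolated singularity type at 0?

No.

The Hessian of f at 0 has rank 0. Corank 2; j^3 = 3*p^2*q has shape L^2 M (L != M), so D-series; mu = 5 gives D_5. The Hessian of g at 0 has rank 0. Corank 2; j^3 = p^3 is a perfect cube, so E-series; the 5-jet and mu = 8 give E_8. f is D_5 but g is E_8, hence not right-equivalent.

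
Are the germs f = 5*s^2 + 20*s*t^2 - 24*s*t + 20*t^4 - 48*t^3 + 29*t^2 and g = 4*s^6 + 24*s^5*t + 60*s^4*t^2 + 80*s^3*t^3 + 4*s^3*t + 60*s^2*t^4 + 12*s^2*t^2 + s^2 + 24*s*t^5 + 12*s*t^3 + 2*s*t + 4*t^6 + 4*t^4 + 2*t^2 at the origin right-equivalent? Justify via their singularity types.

Yes.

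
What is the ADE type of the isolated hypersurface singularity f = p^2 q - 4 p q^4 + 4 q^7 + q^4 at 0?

The Hessian of f at 0 is [[0, 0], [0, 0]] with rank 0, so corank 2. A Groebner basis of the Jacobian ideal J(f) in C{p,q} is {p^3, p^2/4 + q^3, p*q}; counting standard monomials gives mu = 5. Corank 2; j^3 = p^2*q has shape L^2 M (L != M), so D-series; mu = 5 gives D_5.

D5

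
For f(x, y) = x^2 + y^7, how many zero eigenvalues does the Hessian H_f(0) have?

Hessian at 0 has rank 1.

1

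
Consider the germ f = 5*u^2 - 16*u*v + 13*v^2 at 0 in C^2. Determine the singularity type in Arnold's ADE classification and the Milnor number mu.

The Hessian of f at 0 is [[10, -16], [-16, 26]] with rank 2, so corank 0. A Groebner basis of the Jacobian ideal J(f) in C{u,v} is {u, v}; counting standard monomials gives mu = 1. Corank 0: nondegenerate Morse point, so A_1.

Type A_{1}, Milnor number mu = 1.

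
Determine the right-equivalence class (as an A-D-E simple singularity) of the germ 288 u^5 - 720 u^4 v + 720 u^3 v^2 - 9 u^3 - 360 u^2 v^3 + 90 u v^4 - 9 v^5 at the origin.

The Hessian of f at 0 is [[0, 0], [0, 0]] with rank 0, so corank 2. A Groebner basis of the Jacobian ideal J(f) in C{u,v} is {v^5, u*v^3 - v^4/8, u^2}; counting standard monomials gives mu = 8. Corank 2; j^3 = -9*u^3 is a perfect cube, so E-series; the 5-jet and mu = 8 give E_8.

E_{8}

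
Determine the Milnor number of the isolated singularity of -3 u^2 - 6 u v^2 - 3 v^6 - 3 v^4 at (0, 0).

5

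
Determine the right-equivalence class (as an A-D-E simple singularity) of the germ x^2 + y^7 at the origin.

A_6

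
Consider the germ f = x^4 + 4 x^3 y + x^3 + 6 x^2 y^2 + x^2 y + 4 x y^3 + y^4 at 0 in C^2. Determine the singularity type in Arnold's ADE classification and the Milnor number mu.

The Hessian of f at 0 has rank 0. Corank 2; j^3 = x^2*(x + y) has shape L^2 M (L != M), so D-series; mu = 5 gives D_5.

Type D5, Milnor number mu = 5.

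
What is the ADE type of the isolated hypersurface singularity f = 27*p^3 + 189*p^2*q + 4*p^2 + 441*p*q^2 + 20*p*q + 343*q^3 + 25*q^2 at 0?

The Hessian of f at 0 has rank 1. Corank 1: A-series; mu = 2 gives A_2.

A_2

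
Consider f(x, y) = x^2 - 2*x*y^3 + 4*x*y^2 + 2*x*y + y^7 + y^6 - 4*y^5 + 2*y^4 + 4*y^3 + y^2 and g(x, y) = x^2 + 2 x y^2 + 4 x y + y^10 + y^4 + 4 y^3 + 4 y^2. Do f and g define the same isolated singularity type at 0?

No.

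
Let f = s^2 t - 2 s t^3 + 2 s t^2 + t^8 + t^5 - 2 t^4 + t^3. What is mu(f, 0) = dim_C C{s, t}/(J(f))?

9

The Hessian of f at 0 has rank 0. Corank 2; j^3 = t*(s + t)^2 has shape L^2 M (L != M), so D-series; mu = 9 gives D_9.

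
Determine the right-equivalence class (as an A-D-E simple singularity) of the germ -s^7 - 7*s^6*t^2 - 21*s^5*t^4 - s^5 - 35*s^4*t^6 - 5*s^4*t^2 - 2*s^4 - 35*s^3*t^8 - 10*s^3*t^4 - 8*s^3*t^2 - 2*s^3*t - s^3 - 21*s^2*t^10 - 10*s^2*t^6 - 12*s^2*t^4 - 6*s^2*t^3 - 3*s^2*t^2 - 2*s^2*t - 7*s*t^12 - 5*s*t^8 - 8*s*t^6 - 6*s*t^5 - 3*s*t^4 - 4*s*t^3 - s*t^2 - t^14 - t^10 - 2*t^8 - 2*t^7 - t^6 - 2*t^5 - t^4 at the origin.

D_{8}

The Hessian of f at 0 has rank 0. Corank 2; j^3 = -s*(s + t)^2 has shape L^2 M (L != M), so D-series; mu = 8 gives D_8.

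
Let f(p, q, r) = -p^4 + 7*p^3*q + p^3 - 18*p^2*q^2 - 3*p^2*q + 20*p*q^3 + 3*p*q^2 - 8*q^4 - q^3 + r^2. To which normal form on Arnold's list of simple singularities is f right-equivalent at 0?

E7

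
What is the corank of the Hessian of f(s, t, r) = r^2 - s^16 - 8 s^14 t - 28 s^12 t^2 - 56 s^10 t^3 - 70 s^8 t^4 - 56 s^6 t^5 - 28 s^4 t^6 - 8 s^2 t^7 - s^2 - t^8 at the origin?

1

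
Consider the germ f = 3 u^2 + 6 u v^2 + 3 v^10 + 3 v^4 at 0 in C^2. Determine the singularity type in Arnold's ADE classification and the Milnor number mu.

Type A9, Milnor number mu = 9.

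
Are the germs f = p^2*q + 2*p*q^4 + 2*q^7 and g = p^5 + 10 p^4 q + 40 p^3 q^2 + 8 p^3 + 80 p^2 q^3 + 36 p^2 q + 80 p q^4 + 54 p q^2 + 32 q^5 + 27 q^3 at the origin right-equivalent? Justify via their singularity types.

No.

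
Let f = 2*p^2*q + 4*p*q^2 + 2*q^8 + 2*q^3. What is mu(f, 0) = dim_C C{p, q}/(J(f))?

9

The Hessian of f at 0 has rank 0. Corank 2; j^3 = 2*q*(p + q)^2 has shape L^2 M (L != M), so D-series; mu = 9 gives D_9.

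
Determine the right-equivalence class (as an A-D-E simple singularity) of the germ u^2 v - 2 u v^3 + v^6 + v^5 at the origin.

D7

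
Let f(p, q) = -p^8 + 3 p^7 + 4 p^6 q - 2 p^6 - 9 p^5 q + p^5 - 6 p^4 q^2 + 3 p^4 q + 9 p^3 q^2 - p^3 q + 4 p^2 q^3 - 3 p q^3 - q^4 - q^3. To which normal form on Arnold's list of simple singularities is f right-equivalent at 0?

E_{7}

The Hessian of f at 0 has rank 0. Corank 2; j^3 = -q^3 is a perfect cube, so E-series; the 4-jet and mu = 7 give E_7.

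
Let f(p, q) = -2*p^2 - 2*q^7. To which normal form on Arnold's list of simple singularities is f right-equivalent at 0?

A_6

The Hessian of f at 0 is [[-4, 0], [0, 0]] with rank 1, so corank 1. A Groebner basis of the Jacobian ideal J(f) in C{p,q} is {q^6, p}; counting standard monomials gives mu = 6. Corank 1: A-series; mu = 6 gives A_6.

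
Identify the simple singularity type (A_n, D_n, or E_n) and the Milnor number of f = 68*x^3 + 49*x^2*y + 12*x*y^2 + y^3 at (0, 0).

Type D_{4}, Milnor number mu = 4.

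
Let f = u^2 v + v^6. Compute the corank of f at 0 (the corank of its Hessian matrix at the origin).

2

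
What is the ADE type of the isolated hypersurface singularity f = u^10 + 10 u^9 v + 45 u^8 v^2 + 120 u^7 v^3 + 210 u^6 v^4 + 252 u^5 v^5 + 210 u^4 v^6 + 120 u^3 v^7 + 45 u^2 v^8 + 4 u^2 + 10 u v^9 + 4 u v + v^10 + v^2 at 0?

The Hessian of f at 0 is [[8, 4], [4, 2]] with rank 1, so corank 1. A Groebner basis of the Jacobian ideal J(f) in C{u,v} is {v^9, u + v/2}; counting standard monomials gives mu = 9. Corank 1: A-series; mu = 9 gives A_9.

A9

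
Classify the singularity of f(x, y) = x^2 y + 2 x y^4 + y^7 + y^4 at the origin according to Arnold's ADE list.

D_{5}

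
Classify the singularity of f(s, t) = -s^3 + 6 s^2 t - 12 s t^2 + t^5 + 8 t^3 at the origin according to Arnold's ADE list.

E_{8}

The Hessian of f at 0 has rank 0. Corank 2; j^3 = -(s - 2*t)^3 is a perfect cube, so E-series; the 5-jet and mu = 8 give E_8.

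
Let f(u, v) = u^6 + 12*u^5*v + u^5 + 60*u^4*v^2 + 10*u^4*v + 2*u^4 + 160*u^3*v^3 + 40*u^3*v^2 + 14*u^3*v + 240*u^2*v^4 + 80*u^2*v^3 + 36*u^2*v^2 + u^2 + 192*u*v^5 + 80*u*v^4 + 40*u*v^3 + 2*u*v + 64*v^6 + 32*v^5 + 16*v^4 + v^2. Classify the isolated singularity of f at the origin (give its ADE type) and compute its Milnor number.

Type A_4, Milnor number mu = 4.

The Hessian of f at 0 has rank 1. Corank 1: A-series; mu = 4 gives A_4.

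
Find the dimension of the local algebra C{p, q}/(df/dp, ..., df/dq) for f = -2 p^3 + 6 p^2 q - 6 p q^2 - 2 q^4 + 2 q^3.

The Hessian of f at 0 has rank 0. Corank 2; j^3 = -2*(p - q)^3 is a perfect cube, so E-series; the 4-jet and mu = 6 give E_6.

6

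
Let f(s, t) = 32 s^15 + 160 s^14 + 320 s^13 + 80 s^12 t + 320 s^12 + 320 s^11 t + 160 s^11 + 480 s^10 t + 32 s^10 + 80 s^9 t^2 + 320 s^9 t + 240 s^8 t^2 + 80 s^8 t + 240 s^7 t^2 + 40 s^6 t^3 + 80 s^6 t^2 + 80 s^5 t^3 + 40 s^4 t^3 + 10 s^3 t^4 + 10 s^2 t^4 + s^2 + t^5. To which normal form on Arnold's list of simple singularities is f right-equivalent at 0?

The Hessian of f at 0 has rank 1. Corank 1: A-series; mu = 4 gives A_4.

A_4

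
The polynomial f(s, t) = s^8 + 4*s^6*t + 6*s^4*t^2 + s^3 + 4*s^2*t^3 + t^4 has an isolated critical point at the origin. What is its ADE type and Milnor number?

The Hessian of f at 0 is [[0, 0], [0, 0]] with rank 0, so corank 2. A Groebner basis of the Jacobian ideal J(f) in C{s,t} is {t^3, s^2}; counting standard monomials gives mu = 6. Corank 2; j^3 = s^3 is a perfect cube, so E-series; the 4-jet and mu = 6 give E_6.

Type E_{6}, Milnor number mu = 6.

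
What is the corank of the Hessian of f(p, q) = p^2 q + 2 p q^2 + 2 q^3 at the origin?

Hessian at 0 has rank 0.

2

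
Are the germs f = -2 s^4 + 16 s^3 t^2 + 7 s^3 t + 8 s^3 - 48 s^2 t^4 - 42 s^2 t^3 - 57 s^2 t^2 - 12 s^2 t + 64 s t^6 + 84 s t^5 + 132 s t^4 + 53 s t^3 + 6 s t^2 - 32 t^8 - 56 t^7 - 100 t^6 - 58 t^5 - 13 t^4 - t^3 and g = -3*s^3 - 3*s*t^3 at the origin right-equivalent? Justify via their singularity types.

Yes.

The Hessian of f at 0 has rank 0. Corank 2; j^3 = (2*s - t)^3 is a perfect cube, so E-series; the 4-jet and mu = 7 give E_7. The Hessian of g at 0 has rank 0. Corank 2; j^3 = -3*s^3 is a perfect cube, so E-series; the 4-jet and mu = 7 give E_7. Both have type E_7, hence right-equivalent.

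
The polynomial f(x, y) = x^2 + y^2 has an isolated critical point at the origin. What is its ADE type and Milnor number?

The Hessian of f at 0 has rank 2. Corank 0: nondegenerate Morse point, so A_1.

Type A_{1}, Milnor number mu = 1.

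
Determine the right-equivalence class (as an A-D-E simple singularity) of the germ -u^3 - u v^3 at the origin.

The Hessian of f at 0 is [[0, 0], [0, 0]] with rank 0, so corank 2. A Groebner basis of the Jacobian ideal J(f) in C{u,v} is {u^3, u*v^2, 3*u^2 + v^3}; counting standard monomials gives mu = 7. Corank 2; j^3 = -u^3 is a perfect cube, so E-series; the 4-jet and mu = 7 give E_7.

E_{7}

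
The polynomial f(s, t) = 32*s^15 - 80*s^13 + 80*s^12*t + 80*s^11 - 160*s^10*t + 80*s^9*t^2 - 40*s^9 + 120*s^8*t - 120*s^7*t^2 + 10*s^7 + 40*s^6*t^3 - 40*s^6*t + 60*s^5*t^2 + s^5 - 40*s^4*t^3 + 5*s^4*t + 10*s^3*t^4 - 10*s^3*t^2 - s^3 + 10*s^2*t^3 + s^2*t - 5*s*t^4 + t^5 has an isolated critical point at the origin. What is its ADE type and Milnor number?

The Hessian of f at 0 is [[0, 0], [0, 0]] with rank 0, so corank 2. A Groebner basis of the Jacobian ideal J(f) in C{s,t} is {s*t/5 + t^4, s*t^2, s^2 - s*t}; counting standard monomials gives mu = 6. Corank 2; j^3 = -s^2*(s - t) has shape L^2 M (L != M), so D-series; mu = 6 gives D_6.

Type D6, Milnor number mu = 6.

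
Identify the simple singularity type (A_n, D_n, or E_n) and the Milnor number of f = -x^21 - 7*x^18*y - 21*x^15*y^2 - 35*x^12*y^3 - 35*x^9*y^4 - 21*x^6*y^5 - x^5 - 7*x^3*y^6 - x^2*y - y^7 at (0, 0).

The Hessian of f at 0 is [[0, 0], [0, 0]] with rank 0, so corank 2. A Groebner basis of the Jacobian ideal J(f) in C{x,y} is {x^2/7 + y^6, x^3, x*y}; counting standard monomials gives mu = 8. Corank 2; j^3 = -x^2*y has shape L^2 M (L != M), so D-series; mu = 8 gives D_8.

Type D_{8}, Milnor number mu = 8.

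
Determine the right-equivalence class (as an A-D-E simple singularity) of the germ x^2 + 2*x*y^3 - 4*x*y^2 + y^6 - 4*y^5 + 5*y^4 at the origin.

The Hessian of f at 0 has rank 1. Corank 1: A-series; mu = 3 gives A_3.

A3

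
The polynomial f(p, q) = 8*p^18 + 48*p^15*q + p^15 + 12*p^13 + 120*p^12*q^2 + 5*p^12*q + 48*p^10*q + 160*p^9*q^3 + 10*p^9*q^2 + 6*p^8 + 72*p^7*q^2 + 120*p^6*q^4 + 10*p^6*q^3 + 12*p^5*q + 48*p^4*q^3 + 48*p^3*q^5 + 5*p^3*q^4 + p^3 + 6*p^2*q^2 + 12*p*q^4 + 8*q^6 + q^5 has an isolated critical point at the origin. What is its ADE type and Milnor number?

Type E8, Milnor number mu = 8.

The Hessian of f at 0 has rank 0. Corank 2; j^3 = p^3 is a perfect cube, so E-series; the 5-jet and mu = 8 give E_8.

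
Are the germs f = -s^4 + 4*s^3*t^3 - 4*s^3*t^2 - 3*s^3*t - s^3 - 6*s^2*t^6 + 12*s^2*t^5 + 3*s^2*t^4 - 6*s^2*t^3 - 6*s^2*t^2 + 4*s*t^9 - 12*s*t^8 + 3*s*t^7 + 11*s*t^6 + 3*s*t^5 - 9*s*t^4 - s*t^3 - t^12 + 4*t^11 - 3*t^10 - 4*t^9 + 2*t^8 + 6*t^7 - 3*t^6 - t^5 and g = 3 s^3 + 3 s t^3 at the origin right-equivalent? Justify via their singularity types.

Yes.

The Hessian of f at 0 has rank 0. Corank 2; j^3 = -s^3 is a perfect cube, so E-series; the 4-jet and mu = 7 give E_7. The Hessian of g at 0 has rank 0. Corank 2; j^3 = 3*s^3 is a perfect cube, so E-series; the 4-jet and mu = 7 give E_7. Both have type E_7, hence right-equivalent.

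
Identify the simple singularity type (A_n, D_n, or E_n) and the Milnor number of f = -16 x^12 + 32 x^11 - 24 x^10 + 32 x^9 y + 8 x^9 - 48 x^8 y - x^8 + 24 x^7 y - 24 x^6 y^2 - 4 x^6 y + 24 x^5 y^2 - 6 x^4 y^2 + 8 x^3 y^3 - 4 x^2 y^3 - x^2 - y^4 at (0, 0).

Type A_3, Milnor number mu = 3.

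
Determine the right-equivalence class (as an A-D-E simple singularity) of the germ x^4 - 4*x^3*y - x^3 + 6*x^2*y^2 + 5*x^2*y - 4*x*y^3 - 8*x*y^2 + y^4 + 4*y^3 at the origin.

D5

The Hessian of f at 0 has rank 0. Corank 2; j^3 = -(x - 2*y)^2*(x - y) has shape L^2 M (L != M), so D-series; mu = 5 gives D_5.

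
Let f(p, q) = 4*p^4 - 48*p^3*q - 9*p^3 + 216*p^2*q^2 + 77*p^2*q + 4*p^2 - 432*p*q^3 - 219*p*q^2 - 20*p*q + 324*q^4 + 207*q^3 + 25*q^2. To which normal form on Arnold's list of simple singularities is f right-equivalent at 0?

A_{2}

The Hessian of f at 0 has rank 1. Corank 1: A-series; mu = 2 gives A_2.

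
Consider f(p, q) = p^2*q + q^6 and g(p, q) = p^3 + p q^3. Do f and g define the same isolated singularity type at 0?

No.

The Hessian of f at 0 has rank 0. Corank 2; j^3 = p^2*q has shape L^2 M (L != M), so D-series; mu = 7 gives D_7. The Hessian of g at 0 has rank 0. Corank 2; j^3 = p^3 is a perfect cube, so E-series; the 4-jet and mu = 7 give E_7. f is D_7 but g is E_7, hence not right-equivalent.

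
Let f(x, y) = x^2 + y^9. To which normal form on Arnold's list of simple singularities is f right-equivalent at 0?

A_{8}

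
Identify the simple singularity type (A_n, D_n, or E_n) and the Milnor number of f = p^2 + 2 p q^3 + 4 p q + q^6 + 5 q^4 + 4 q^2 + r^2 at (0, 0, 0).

The Hessian of f at 0 is [[2, 4, 0], [4, 8, 0], [0, 0, 2]] with rank 2, so corank 1. A Groebner basis of the Jacobian ideal J(f) in C{p,q,r} is {q^3, p + 2*q, r}; counting standard monomials gives mu = 3. Corank 1: A-series; mu = 3 gives A_3.

Type A_{3}, Milnor number mu = 3.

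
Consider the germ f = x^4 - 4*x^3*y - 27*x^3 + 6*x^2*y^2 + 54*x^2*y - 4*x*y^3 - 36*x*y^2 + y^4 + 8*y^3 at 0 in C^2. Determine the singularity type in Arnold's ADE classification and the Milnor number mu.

The Hessian of f at 0 has rank 0. Corank 2; j^3 = -(3*x - 2*y)^3 is a perfect cube, so E-series; the 4-jet and mu = 6 give E_6.

Type E_6, Milnor number mu = 6.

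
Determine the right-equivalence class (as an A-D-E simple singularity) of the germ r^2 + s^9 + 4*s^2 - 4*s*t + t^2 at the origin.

A8

The Hessian of f at 0 has rank 2. Corank 1: A-series; mu = 8 gives A_8.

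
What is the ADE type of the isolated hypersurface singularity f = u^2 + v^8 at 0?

A_7

The Hessian of f at 0 has rank 1. Corank 1: A-series; mu = 7 gives A_7.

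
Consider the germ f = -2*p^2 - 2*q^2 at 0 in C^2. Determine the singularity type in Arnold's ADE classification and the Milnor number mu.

The Hessian of f at 0 has rank 2. Corank 0: nondegenerate Morse point, so A_1.

Type A_{1}, Milnor number mu = 1.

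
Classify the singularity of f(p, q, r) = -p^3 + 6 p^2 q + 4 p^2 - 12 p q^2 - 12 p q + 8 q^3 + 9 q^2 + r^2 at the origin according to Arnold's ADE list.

The Hessian of f at 0 is [[8, -12, 0], [-12, 18, 0], [0, 0, 2]] with rank 2, so corank 1. A Groebner basis of the Jacobian ideal J(f) in C{p,q,r} is {q^2, p - 3*q/2, r}; counting standard monomials gives mu = 2. Corank 1: A-series; mu = 2 gives A_2.

A_{2}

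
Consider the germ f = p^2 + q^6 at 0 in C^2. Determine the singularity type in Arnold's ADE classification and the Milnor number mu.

The Hessian of f at 0 is [[2, 0], [0, 0]] with rank 1, so corank 1. A Groebner basis of the Jacobian ideal J(f) in C{p,q} is {q^5, p}; counting standard monomials gives mu = 5. Corank 1: A-series; mu = 5 gives A_5.

Type A_{5}, Milnor number mu = 5.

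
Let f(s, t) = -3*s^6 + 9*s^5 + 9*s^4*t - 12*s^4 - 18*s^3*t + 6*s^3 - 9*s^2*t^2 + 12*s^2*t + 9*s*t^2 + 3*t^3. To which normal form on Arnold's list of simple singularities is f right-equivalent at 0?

D_{4}

The Hessian of f at 0 is [[0, 0], [0, 0]] with rank 0, so corank 2. A Groebner basis of the Jacobian ideal J(f) in C{s,t} is {t^3, s^2 - 3*t^2/2, s*t + 3*t^2/2}; counting standard monomials gives mu = 4. Corank 2; j^3 = 3*(s + t)*(2*s^2 + 2*s*t + t^2) splits into three distinct lines over C (the quadratic factor has nonzero discriminant), so D_4.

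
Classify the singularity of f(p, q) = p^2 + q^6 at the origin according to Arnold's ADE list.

The Hessian of f at 0 has rank 1. Corank 1: A-series; mu = 5 gives A_5.

A_5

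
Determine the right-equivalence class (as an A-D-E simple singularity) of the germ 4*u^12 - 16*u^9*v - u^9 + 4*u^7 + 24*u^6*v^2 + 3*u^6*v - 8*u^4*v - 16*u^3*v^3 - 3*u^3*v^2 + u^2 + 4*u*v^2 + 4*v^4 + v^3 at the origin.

A2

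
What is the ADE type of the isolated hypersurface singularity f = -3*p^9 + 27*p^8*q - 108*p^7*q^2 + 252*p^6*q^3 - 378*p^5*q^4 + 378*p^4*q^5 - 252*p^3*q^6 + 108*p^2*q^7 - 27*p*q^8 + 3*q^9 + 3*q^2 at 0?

A8

The Hessian of f at 0 has rank 1. Corank 1: A-series; mu = 8 gives A_8.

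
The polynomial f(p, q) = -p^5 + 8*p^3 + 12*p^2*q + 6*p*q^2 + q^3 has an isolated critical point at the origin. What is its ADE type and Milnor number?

Type E_8, Milnor number mu = 8.

The Hessian of f at 0 has rank 0. Corank 2; j^3 = (2*p + q)^3 is a perfect cube, so E-series; the 5-jet and mu = 8 give E_8.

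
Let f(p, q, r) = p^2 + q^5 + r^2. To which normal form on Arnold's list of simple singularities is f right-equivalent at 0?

The Hessian of f at 0 has rank 2. Corank 1: A-series; mu = 4 gives A_4.

A4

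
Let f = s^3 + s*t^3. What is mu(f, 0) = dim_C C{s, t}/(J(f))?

7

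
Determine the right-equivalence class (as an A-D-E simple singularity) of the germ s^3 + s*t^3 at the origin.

E7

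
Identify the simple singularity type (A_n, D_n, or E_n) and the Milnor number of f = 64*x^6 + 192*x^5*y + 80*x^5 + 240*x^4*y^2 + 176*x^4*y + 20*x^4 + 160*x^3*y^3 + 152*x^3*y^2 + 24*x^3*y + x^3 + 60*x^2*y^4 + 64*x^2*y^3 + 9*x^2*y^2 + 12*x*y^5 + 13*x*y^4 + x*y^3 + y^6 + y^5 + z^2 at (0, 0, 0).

Type E7, Milnor number mu = 7.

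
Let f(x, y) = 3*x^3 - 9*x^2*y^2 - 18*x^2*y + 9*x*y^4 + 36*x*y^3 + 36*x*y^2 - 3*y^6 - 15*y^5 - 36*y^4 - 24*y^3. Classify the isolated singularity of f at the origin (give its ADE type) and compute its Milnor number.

The Hessian of f at 0 is [[0, 0], [0, 0]] with rank 0, so corank 2. A Groebner basis of the Jacobian ideal J(f) in C{x,y} is {y^4, x^3 - 6*x^2*y + 6*x^2 - 24*x*y + 16*y^3 + 24*y^2, -x^2/2 + x*y^2 + 2*x*y - 2*y^3 - 2*y^2}; counting standard monomials gives mu = 8. Corank 2; j^3 = 3*(x - 2*y)^3 is a perfect cube, so E-series; the 5-jet and mu = 8 give E_8.

Type E_8, Milnor number mu = 8.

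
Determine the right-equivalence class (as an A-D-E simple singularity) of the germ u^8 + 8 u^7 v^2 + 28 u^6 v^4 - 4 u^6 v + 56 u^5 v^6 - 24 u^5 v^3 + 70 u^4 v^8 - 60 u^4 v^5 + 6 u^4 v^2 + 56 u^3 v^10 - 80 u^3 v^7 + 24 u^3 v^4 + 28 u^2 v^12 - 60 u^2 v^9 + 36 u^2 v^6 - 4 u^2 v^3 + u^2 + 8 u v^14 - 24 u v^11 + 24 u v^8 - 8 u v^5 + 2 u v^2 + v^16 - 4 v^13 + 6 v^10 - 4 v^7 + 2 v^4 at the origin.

The Hessian of f at 0 is [[2, 0], [0, 0]] with rank 1, so corank 1. A Groebner basis of the Jacobian ideal J(f) in C{u,v} is {u^2, u*v, u + v^2}; counting standard monomials gives mu = 3. Corank 1: A-series; mu = 3 gives A_3.

A_3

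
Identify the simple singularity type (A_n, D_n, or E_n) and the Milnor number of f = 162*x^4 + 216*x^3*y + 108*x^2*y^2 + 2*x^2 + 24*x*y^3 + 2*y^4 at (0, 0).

The Hessian of f at 0 is [[4, 0], [0, 0]] with rank 1, so corank 1. A Groebner basis of the Jacobian ideal J(f) in C{x,y} is {y^3, x}; counting standard monomials gives mu = 3. Corank 1: A-series; mu = 3 gives A_3.

Type A_{3}, Milnor number mu = 3.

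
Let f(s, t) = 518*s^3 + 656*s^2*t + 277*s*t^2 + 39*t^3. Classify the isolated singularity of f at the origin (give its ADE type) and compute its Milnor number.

Type D4, Milnor number mu = 4.

The Hessian of f at 0 is [[0, 0], [0, 0]] with rank 0, so corank 2. A Groebner basis of the Jacobian ideal J(f) in C{s,t} is {t^3, s^2 - 23*t^2/122, s*t + 53*t^2/122}; counting standard monomials gives mu = 4. Corank 2; j^3 = (7*s + 3*t)*(74*s^2 + 62*s*t + 13*t^2) splits into three distinct lines over C (the quadratic factor has nonzero discriminant), so D_4.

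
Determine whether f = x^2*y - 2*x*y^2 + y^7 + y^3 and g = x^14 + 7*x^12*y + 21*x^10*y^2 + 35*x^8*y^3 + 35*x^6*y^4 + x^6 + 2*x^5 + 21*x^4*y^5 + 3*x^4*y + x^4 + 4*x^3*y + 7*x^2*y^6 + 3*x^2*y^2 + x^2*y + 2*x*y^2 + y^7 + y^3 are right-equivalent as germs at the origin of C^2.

The Hessian of f at 0 is [[0, 0], [0, 0]] with rank 0, so corank 2. A Groebner basis of the Jacobian ideal J(f) in C{x,y} is {x^2/7 + y^6 - y^2/7, x^3 - y^3, x*y - y^2}; counting standard monomials gives mu = 8. Corank 2; j^3 = y*(x - y)^2 has shape L^2 M (L != M), so D-series; mu = 8 gives D_8. The Hessian of g at 0 is [[0, 0], [0, 0]] with rank 0, so corank 2. A Groebner basis of the Jacobian ideal J(g) in C{x,y} is {-x^2/6 + x*y^3 - 5*x*y^2/2 + x*y/3 - 11*y^3/6 + y^2/2, x^2/2 + 7*x*y^2/2 + y^4 + 5*y^3/2 - y^2/2, x^3 - x^2/6 + 7*x*y^2/2 - 11*x*y/3 + 7*y^3/6 - 7*y^2/2, x^2*y + x*y + y^2}; counting standard monomials gives mu = 8. Corank 2; j^3 = y*(x + y)^2 has shape L^2 M (L != M), so D-series; mu = 8 gives D_8. Both have type D_8, hence right-equivalent.

Yes.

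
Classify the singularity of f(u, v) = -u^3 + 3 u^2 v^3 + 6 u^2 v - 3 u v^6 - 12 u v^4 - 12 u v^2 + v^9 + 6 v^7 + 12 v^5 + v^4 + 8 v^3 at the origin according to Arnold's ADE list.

E_{6}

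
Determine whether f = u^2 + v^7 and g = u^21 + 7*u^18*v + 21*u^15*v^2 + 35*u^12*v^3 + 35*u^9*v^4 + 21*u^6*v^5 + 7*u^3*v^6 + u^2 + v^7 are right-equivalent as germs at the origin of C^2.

The Hessian of f at 0 has rank 1. Corank 1: A-series; mu = 6 gives A_6. The Hessian of g at 0 has rank 1. Corank 1: A-series; mu = 6 gives A_6. Both have type A_6, hence right-equivalent.

Yes.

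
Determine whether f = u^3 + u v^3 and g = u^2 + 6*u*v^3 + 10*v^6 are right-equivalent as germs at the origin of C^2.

No.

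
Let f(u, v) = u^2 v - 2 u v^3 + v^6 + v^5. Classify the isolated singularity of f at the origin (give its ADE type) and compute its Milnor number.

The Hessian of f at 0 has rank 0. Corank 2; j^3 = u^2*v has shape L^2 M (L != M), so D-series; mu = 7 gives D_7.

Type D_7, Milnor number mu = 7.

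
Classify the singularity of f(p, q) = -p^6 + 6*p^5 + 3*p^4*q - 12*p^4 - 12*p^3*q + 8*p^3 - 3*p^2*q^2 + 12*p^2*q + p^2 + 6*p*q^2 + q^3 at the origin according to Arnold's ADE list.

A_2

The Hessian of f at 0 has rank 1. Corank 1: A-series; mu = 2 gives A_2.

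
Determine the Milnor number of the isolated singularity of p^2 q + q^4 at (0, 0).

The Hessian of f at 0 has rank 0. Corank 2; j^3 = p^2*q has shape L^2 M (L != M), so D-series; mu = 5 gives D_5.

5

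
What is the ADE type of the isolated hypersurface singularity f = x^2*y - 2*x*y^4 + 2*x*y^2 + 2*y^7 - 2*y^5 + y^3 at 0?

D_8

The Hessian of f at 0 has rank 0. Corank 2; j^3 = y*(x + y)^2 has shape L^2 M (L != M), so D-series; mu = 8 gives D_8.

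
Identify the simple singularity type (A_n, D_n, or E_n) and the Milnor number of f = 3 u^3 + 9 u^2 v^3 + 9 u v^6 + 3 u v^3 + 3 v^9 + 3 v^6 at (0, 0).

The Hessian of f at 0 is [[0, 0], [0, 0]] with rank 0, so corank 2. A Groebner basis of the Jacobian ideal J(f) in C{u,v} is {u^3, u*v^2, 3*u^2 + v^3}; counting standard monomials gives mu = 7. Corank 2; j^3 = 3*u^3 is a perfect cube, so E-series; the 4-jet and mu = 7 give E_7.

Type E_7, Milnor number mu = 7.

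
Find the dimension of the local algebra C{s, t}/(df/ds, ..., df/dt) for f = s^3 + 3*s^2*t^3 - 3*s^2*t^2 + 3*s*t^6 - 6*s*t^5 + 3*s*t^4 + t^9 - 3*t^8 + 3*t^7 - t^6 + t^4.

The Hessian of f at 0 is [[0, 0], [0, 0]] with rank 0, so corank 2. A Groebner basis of the Jacobian ideal J(f) in C{s,t} is {s^3, s^2*t, -s^2/2 + s*t^2, t^3}; counting standard monomials gives mu = 6. Corank 2; j^3 = s^3 is a perfect cube, so E-series; the 4-jet and mu = 6 give E_6.

6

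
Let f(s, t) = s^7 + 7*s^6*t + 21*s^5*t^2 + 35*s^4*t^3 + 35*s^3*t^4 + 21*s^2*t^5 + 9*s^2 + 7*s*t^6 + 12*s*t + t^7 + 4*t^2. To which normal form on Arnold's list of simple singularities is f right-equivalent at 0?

A6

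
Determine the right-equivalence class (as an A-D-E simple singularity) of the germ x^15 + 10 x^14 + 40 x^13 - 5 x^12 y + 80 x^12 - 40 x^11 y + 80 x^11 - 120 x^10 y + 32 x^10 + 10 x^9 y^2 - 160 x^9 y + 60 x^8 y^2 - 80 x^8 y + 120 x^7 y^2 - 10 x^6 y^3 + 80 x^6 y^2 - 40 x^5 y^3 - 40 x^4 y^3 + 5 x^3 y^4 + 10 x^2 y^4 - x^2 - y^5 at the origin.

A4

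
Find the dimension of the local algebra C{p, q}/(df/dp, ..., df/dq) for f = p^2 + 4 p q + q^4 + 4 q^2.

The Hessian of f at 0 has rank 1. Corank 1: A-series; mu = 3 gives A_3.

3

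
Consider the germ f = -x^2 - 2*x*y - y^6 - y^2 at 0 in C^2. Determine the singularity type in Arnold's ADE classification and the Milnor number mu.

Type A_{5}, Milnor number mu = 5.

The Hessian of f at 0 is [[-2, -2], [-2, -2]] with rank 1, so corank 1. A Groebner basis of the Jacobian ideal J(f) in C{x,y} is {y^5, x + y}; counting standard monomials gives mu = 5. Corank 1: A-series; mu = 5 gives A_5.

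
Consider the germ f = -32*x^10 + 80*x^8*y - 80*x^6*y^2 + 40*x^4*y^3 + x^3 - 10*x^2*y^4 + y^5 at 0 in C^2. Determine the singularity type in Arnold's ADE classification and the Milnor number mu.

Type E_8, Milnor number mu = 8.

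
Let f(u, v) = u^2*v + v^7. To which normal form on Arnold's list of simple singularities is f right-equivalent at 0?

D8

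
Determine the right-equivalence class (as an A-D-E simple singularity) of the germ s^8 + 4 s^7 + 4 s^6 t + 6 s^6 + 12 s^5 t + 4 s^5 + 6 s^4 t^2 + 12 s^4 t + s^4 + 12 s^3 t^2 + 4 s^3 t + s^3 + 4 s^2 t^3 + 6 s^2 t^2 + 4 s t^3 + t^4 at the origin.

E_{6}

The Hessian of f at 0 has rank 0. Corank 2; j^3 = s^3 is a perfect cube, so E-series; the 4-jet and mu = 6 give E_6.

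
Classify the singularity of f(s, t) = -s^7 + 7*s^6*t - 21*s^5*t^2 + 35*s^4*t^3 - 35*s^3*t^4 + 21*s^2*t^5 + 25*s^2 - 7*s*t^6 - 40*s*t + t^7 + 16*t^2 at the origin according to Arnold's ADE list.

A_6

The Hessian of f at 0 is [[50, -40], [-40, 32]] with rank 1, so corank 1. A Groebner basis of the Jacobian ideal J(f) in C{s,t} is {t^6, s - 4*t/5}; counting standard monomials gives mu = 6. Corank 1: A-series; mu = 6 gives A_6.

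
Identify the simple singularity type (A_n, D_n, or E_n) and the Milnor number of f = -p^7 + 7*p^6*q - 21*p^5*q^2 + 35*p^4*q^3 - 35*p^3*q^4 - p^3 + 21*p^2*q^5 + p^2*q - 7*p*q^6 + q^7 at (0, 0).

Type D_8, Milnor number mu = 8.

The Hessian of f at 0 has rank 0. Corank 2; j^3 = -p^2*(p - q) has shape L^2 M (L != M), so D-series; mu = 8 gives D_8.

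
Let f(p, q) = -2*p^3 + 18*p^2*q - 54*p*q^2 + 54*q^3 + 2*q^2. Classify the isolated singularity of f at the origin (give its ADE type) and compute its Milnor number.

The Hessian of f at 0 has rank 1. Corank 1: A-series; mu = 2 gives A_2.

Type A_2, Milnor number mu = 2.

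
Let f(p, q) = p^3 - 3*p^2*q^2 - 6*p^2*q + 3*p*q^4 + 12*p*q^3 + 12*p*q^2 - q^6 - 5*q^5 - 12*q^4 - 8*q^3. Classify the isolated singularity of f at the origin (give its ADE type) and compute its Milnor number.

The Hessian of f at 0 has rank 0. Corank 2; j^3 = (p - 2*q)^3 is a perfect cube, so E-series; the 5-jet and mu = 8 give E_8.

Type E_{8}, Milnor number mu = 8.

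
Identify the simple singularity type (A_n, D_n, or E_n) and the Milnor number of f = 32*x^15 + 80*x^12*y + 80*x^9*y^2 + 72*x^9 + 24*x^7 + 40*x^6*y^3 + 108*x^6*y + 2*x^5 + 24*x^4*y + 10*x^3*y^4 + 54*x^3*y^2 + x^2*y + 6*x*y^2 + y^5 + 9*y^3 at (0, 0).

The Hessian of f at 0 is [[0, 0], [0, 0]] with rank 0, so corank 2. A Groebner basis of the Jacobian ideal J(f) in C{x,y} is {-x*y/162 + y^4 - y^2/54, x*y^2 + 3*y^3, x^2 + 977*x*y/162 + 491*y^2/54}; counting standard monomials gives mu = 6. Corank 2; j^3 = y*(x + 3*y)^2 has shape L^2 M (L != M), so D-series; mu = 6 gives D_6.

Type D_{6}, Milnor number mu = 6.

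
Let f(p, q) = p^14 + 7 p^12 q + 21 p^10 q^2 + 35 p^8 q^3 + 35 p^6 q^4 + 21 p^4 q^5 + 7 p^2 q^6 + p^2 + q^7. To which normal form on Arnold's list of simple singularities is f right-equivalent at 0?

A_6

The Hessian of f at 0 has rank 1. Corank 1: A-series; mu = 6 gives A_6.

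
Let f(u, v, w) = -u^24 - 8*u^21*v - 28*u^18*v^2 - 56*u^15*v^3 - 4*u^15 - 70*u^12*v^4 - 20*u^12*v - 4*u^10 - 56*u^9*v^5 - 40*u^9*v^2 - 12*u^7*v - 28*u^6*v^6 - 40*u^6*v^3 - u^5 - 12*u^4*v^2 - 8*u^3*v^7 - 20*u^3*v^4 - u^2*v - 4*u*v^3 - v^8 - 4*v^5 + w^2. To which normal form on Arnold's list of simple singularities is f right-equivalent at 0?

D9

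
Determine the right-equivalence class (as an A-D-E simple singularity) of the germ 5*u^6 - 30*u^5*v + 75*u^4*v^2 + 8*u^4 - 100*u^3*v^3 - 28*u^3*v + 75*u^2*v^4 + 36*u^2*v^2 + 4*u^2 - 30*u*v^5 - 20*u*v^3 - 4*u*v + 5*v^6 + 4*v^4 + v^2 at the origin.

A5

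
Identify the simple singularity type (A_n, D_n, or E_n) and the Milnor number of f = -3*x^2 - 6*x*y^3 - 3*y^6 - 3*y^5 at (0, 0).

Type A_4, Milnor number mu = 4.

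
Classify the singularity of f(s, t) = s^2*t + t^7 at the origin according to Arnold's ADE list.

D_{8}

The Hessian of f at 0 has rank 0. Corank 2; j^3 = s^2*t has shape L^2 M (L != M), so D-series; mu = 8 gives D_8.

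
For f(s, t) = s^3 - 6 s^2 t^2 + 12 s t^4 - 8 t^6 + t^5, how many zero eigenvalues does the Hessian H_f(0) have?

2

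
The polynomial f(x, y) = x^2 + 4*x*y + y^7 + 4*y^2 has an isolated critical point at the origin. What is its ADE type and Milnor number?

The Hessian of f at 0 has rank 1. Corank 1: A-series; mu = 6 gives A_6.

Type A6, Milnor number mu = 6.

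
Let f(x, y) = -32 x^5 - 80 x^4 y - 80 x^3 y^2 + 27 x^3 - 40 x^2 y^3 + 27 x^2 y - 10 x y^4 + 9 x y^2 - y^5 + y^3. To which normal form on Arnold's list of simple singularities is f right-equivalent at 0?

E_{8}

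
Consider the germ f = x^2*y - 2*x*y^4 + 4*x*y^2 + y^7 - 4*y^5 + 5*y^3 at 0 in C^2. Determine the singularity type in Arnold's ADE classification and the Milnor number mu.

Type D4, Milnor number mu = 4.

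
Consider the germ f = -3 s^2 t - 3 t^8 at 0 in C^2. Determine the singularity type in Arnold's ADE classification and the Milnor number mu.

The Hessian of f at 0 is [[0, 0], [0, 0]] with rank 0, so corank 2. A Groebner basis of the Jacobian ideal J(f) in C{s,t} is {s^2/8 + t^7, s^3, s*t}; counting standard monomials gives mu = 9. Corank 2; j^3 = -3*s^2*t has shape L^2 M (L != M), so D-series; mu = 9 gives D_9.

Type D9, Milnor number mu = 9.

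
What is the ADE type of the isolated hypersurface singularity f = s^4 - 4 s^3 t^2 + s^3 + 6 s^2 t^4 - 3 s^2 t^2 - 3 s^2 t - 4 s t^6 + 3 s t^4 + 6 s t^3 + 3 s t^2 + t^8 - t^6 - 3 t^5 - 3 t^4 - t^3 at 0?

E_{6}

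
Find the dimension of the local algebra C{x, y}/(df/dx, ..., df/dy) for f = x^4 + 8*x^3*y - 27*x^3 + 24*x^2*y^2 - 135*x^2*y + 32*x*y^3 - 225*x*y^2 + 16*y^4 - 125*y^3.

The Hessian of f at 0 is [[0, 0], [0, 0]] with rank 0, so corank 2. A Groebner basis of the Jacobian ideal J(f) in C{x,y} is {y^4, x*y^2 + 16*y^3/9, x^2 + 10*x*y/3 + 25*y^2/9}; counting standard monomials gives mu = 6. Corank 2; j^3 = -(3*x + 5*y)^3 is a perfect cube, so E-series; the 4-jet and mu = 6 give E_6.

6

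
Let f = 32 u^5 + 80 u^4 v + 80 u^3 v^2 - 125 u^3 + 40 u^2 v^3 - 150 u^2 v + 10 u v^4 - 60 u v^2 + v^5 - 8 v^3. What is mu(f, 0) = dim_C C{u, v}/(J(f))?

8

The Hessian of f at 0 is [[0, 0], [0, 0]] with rank 0, so corank 2. A Groebner basis of the Jacobian ideal J(f) in C{u,v} is {v^5, u*v^3 + 17*v^4/40, u^2 + 4*u*v/5 + 4*v^2/25}; counting standard monomials gives mu = 8. Corank 2; j^3 = -(5*u + 2*v)^3 is a perfect cube, so E-series; the 5-jet and mu = 8 give E_8.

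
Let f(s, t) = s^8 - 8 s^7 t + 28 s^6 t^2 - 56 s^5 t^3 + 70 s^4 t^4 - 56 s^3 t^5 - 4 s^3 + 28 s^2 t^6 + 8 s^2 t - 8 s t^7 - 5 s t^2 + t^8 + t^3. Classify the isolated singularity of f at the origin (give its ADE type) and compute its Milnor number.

Type D_9, Milnor number mu = 9.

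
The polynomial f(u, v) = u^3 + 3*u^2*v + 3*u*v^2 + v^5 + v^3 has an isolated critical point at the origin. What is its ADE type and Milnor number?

The Hessian of f at 0 has rank 0. Corank 2; j^3 = (u + v)^3 is a perfect cube, so E-series; the 5-jet and mu = 8 give E_8.

Type E_8, Milnor number mu = 8.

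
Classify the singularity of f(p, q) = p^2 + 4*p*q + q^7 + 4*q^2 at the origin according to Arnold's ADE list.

A_{6}

The Hessian of f at 0 is [[2, 4], [4, 8]] with rank 1, so corank 1. A Groebner basis of the Jacobian ideal J(f) in C{p,q} is {q^6, p + 2*q}; counting standard monomials gives mu = 6. Corank 1: A-series; mu = 6 gives A_6.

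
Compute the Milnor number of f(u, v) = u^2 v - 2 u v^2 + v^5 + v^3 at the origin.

6

The Hessian of f at 0 is [[0, 0], [0, 0]] with rank 0, so corank 2. A Groebner basis of the Jacobian ideal J(f) in C{u,v} is {u^2/5 + v^4 - v^2/5, u^3 - v^3, u*v - v^2}; counting standard monomials gives mu = 6. Corank 2; j^3 = v*(u - v)^2 has shape L^2 M (L != M), so D-series; mu = 6 gives D_6.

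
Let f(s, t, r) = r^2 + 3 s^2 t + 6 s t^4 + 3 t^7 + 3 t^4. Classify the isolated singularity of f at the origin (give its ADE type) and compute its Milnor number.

Type D_5, Milnor number mu = 5.

The Hessian of f at 0 is [[0, 0, 0], [0, 0, 0], [0, 0, 2]] with rank 1, so corank 2. A Groebner basis of the Jacobian ideal J(f) in C{s,t,r} is {s^3, s^2/4 + t^3, s*t, r}; counting standard monomials gives mu = 5. Corank 2; j^3 = 3*s^2*t has shape L^2 M (L != M), so D-series; mu = 5 gives D_5.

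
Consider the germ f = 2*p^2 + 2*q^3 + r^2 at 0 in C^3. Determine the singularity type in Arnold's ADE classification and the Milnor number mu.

Type A2, Milnor number mu = 2.

The Hessian of f at 0 has rank 2. Corank 1: A-series; mu = 2 gives A_2.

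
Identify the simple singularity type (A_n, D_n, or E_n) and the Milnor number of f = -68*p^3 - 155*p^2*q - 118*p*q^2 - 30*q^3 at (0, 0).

The Hessian of f at 0 is [[0, 0], [0, 0]] with rank 0, so corank 2. A Groebner basis of the Jacobian ideal J(f) in C{p,q} is {q^3, p^2 - 26*q^2/47, p*q + 35*q^2/47}; counting standard monomials gives mu = 4. Corank 2; j^3 = -(4*p + 3*q)*(17*p^2 + 26*p*q + 10*q^2) splits into three distinct lines over C (the quadratic factor has nonzero discriminant), so D_4.

Type D_4, Milnor number mu = 4.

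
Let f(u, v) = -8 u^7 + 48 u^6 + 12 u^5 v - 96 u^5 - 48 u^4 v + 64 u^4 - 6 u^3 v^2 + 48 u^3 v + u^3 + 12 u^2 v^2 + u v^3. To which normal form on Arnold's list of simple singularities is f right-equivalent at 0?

The Hessian of f at 0 is [[0, 0], [0, 0]] with rank 0, so corank 2. A Groebner basis of the Jacobian ideal J(f) in C{u,v} is {3*u^2/16 + v^4 + v^3/16, u^3, u^2*v - u^2/16 - v^3/48, u^2/2 + u*v^2 + v^3/6}; counting standard monomials gives mu = 7. Corank 2; j^3 = u^3 is a perfect cube, so E-series; the 4-jet and mu = 7 give E_7.

E_{7}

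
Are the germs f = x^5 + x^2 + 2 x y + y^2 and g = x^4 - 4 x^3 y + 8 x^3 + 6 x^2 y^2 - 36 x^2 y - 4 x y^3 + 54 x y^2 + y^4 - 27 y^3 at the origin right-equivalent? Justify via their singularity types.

The Hessian of f at 0 is [[2, 2], [2, 2]] with rank 1, so corank 1. A Groebner basis of the Jacobian ideal J(f) in C{x,y} is {y^4, x + y}; counting standard monomials gives mu = 4. Corank 1: A-series; mu = 4 gives A_4. The Hessian of g at 0 is [[0, 0], [0, 0]] with rank 0, so corank 2. A Groebner basis of the Jacobian ideal J(g) in C{x,y} is {y^4, x*y^2 - 4*y^3/3, x^2 - 3*x*y + 9*y^2/4}; counting standard monomials gives mu = 6. Corank 2; j^3 = (2*x - 3*y)^3 is a perfect cube, so E-series; the 4-jet and mu = 6 give E_6. f is A_4 but g is E_6, hence not right-equivalent.

No.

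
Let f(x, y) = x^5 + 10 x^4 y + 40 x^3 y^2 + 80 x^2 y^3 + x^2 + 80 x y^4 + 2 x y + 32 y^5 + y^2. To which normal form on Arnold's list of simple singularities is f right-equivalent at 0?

A_4

The Hessian of f at 0 has rank 1. Corank 1: A-series; mu = 4 gives A_4.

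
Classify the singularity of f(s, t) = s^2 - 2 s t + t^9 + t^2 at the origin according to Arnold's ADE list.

A_{8}

The Hessian of f at 0 has rank 1. Corank 1: A-series; mu = 8 gives A_8.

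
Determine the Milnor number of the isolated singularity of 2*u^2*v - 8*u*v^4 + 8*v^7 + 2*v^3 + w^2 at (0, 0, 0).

4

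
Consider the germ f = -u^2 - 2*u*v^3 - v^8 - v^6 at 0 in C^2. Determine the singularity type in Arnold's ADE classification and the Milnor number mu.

The Hessian of f at 0 is [[-2, 0], [0, 0]] with rank 1, so corank 1. A Groebner basis of the Jacobian ideal J(f) in C{u,v} is {u^3, u^2*v, u + v^3}; counting standard monomials gives mu = 7. Corank 1: A-series; mu = 7 gives A_7.

Type A7, Milnor number mu = 7.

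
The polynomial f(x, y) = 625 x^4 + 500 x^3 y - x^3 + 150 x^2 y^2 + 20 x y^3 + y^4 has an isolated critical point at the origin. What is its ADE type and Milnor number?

The Hessian of f at 0 is [[0, 0], [0, 0]] with rank 0, so corank 2. A Groebner basis of the Jacobian ideal J(f) in C{x,y} is {y^4, x*y^2 + y^3/15, x^2}; counting standard monomials gives mu = 6. Corank 2; j^3 = -x^3 is a perfect cube, so E-series; the 4-jet and mu = 6 give E_6.

Type E6, Milnor number mu = 6.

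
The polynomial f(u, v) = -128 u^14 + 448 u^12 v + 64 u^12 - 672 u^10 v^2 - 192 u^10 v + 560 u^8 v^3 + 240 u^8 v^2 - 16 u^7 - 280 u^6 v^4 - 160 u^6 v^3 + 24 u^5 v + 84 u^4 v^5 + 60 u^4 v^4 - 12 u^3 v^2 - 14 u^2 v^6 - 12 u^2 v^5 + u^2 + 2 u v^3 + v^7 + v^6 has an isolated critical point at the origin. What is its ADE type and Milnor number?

Type A_{6}, Milnor number mu = 6.

The Hessian of f at 0 is [[2, 0], [0, 0]] with rank 1, so corank 1. A Groebner basis of the Jacobian ideal J(f) in C{u,v} is {u + v^3, u^2}; counting standard monomials gives mu = 6. Corank 1: A-series; mu = 6 gives A_6.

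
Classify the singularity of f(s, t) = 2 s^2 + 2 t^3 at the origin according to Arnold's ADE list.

The Hessian of f at 0 has rank 1. Corank 1: A-series; mu = 2 gives A_2.

A_{2}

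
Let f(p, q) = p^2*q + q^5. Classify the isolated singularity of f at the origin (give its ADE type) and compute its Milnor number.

Type D6, Milnor number mu = 6.

The Hessian of f at 0 has rank 0. Corank 2; j^3 = p^2*q has shape L^2 M (L != M), so D-series; mu = 6 gives D_6.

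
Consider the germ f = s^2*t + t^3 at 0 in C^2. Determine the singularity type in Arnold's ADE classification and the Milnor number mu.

The Hessian of f at 0 is [[0, 0], [0, 0]] with rank 0, so corank 2. A Groebner basis of the Jacobian ideal J(f) in C{s,t} is {t^3, s^2 + 3*t^2, s*t}; counting standard monomials gives mu = 4. Corank 2; j^3 = t*(s^2 + t^2) splits into three distinct lines over C (the quadratic factor has nonzero discriminant), so D_4.

Type D4, Milnor number mu = 4.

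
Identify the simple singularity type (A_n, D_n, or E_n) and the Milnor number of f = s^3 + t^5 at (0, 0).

Type E8, Milnor number mu = 8.

The Hessian of f at 0 is [[0, 0], [0, 0]] with rank 0, so corank 2. A Groebner basis of the Jacobian ideal J(f) in C{s,t} is {t^4, s^2}; counting standard monomials gives mu = 8. Corank 2; j^3 = s^3 is a perfect cube, so E-series; the 5-jet and mu = 8 give E_8.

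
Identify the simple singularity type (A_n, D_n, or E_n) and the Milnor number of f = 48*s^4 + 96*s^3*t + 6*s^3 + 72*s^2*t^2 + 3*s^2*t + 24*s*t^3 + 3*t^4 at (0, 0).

Type D5, Milnor number mu = 5.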